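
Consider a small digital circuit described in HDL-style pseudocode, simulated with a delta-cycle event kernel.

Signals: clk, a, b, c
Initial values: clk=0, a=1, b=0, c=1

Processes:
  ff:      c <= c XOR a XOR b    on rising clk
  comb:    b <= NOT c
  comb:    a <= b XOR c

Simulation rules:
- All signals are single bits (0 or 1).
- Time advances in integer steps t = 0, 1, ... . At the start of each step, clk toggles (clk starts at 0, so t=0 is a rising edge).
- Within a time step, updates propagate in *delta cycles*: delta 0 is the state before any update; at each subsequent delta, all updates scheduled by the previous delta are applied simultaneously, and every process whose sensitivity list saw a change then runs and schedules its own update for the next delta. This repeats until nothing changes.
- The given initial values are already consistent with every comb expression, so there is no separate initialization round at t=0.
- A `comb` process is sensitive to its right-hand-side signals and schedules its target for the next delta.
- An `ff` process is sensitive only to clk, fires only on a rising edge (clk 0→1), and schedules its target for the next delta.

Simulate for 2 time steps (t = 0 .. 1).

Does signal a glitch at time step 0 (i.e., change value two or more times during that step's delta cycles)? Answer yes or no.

yes

t=0 Δ0: c=1 clk=0 a=1 b=0
  Δ1: clk:0→1
  Δ2: c:1→0
  Δ3: a:1→0, b:0→1
  Δ4: a:0→1
  (4Δ to stable)
t=1 Δ0: c=0 clk=1 a=1 b=1
  Δ1: clk:1→0
  (1Δ to stable)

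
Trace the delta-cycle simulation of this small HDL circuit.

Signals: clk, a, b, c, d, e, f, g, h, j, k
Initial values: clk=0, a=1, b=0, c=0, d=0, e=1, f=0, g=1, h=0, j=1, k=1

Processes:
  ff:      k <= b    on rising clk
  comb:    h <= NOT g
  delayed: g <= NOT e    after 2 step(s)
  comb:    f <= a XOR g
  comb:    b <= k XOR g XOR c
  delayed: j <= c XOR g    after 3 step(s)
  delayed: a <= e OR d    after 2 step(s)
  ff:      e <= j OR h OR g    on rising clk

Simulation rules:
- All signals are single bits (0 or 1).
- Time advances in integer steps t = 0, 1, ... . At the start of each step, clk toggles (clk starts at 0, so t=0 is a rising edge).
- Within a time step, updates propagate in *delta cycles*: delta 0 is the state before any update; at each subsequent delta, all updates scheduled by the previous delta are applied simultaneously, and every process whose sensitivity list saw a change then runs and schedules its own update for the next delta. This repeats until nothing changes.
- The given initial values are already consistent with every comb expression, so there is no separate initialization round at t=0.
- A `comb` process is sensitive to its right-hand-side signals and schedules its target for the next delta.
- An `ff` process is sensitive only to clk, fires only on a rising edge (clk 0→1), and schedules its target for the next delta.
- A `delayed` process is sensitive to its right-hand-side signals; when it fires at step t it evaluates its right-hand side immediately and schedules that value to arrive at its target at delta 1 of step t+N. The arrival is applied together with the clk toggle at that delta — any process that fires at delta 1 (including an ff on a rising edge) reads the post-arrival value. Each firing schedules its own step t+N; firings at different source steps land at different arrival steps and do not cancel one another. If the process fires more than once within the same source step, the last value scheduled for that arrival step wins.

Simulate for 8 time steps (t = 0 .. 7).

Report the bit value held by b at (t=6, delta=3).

0

t0.Δ0 c=0 k=1 b=0 j=1 d=0 a=1 g=1 f=0 h=0 clk=0 e=1
t0.Δ1 c=0 k=1 b=0 j=1 d=0 a=1 g=1 f=0 h=0 clk=1 e=1
t0.Δ2 c=0 k=0 b=0 j=1 d=0 a=1 g=1 f=0 h=0 clk=1 e=1
t0.Δ3 c=0 k=0 b=1 j=1 d=0 a=1 g=1 f=0 h=0 clk=1 e=1
t1.Δ0 c=0 k=0 b=1 j=1 d=0 a=1 g=1 f=0 h=0 clk=1 e=1
t1.Δ1 c=0 k=0 b=1 j=1 d=0 a=1 g=1 f=0 h=0 clk=0 e=1
t2.Δ0 c=0 k=0 b=1 j=1 d=0 a=1 g=1 f=0 h=0 clk=0 e=1
t2.Δ1 c=0 k=0 b=1 j=1 d=0 a=1 g=1 f=0 h=0 clk=1 e=1
t2.Δ2 c=0 k=1 b=1 j=1 d=0 a=1 g=1 f=0 h=0 clk=1 e=1
t2.Δ3 c=0 k=1 b=0 j=1 d=0 a=1 g=1 f=0 h=0 clk=1 e=1
t3.Δ0 c=0 k=1 b=0 j=1 d=0 a=1 g=1 f=0 h=0 clk=1 e=1
t3.Δ1 c=0 k=1 b=0 j=1 d=0 a=1 g=1 f=0 h=0 clk=0 e=1
t4.Δ0 c=0 k=1 b=0 j=1 d=0 a=1 g=1 f=0 h=0 clk=0 e=1
t4.Δ1 c=0 k=1 b=0 j=1 d=0 a=1 g=1 f=0 h=0 clk=1 e=1
t4.Δ2 c=0 k=0 b=0 j=1 d=0 a=1 g=1 f=0 h=0 clk=1 e=1
t4.Δ3 c=0 k=0 b=1 j=1 d=0 a=1 g=1 f=0 h=0 clk=1 e=1
t5.Δ0 c=0 k=0 b=1 j=1 d=0 a=1 g=1 f=0 h=0 clk=1 e=1
t5.Δ1 c=0 k=0 b=1 j=1 d=0 a=1 g=1 f=0 h=0 clk=0 e=1
t6.Δ0 c=0 k=0 b=1 j=1 d=0 a=1 g=1 f=0 h=0 clk=0 e=1
t6.Δ1 c=0 k=0 b=1 j=1 d=0 a=1 g=1 f=0 h=0 clk=1 e=1
t6.Δ2 c=0 k=1 b=1 j=1 d=0 a=1 g=1 f=0 h=0 clk=1 e=1
t6.Δ3 c=0 k=1 b=0 j=1 d=0 a=1 g=1 f=0 h=0 clk=1 e=1
t7.Δ0 c=0 k=1 b=0 j=1 d=0 a=1 g=1 f=0 h=0 clk=1 e=1
t7.Δ1 c=0 k=1 b=0 j=1 d=0 a=1 g=1 f=0 h=0 clk=0 e=1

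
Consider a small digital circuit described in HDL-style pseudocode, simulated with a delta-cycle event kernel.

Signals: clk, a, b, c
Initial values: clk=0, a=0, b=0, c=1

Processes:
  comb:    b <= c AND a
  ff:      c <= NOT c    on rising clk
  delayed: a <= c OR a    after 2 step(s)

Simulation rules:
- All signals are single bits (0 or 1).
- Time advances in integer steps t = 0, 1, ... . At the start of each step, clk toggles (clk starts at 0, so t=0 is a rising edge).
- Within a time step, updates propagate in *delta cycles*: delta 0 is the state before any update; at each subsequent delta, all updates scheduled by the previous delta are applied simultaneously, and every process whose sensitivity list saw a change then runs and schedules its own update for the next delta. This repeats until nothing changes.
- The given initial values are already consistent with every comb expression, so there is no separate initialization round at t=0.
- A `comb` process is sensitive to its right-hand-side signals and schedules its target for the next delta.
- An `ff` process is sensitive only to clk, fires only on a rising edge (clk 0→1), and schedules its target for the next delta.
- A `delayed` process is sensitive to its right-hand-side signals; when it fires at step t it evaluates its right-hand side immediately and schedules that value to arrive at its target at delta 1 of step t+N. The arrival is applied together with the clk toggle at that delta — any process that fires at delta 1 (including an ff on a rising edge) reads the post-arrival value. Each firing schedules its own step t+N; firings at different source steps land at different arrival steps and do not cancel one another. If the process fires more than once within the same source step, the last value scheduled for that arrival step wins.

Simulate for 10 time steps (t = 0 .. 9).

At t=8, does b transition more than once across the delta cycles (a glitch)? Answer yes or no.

no

t0.Δ0 b=0 c=1 a=0 clk=0
t0.Δ1 b=0 c=1 a=0 clk=1
t0.Δ2 b=0 c=0 a=0 clk=1
t1.Δ0 b=0 c=0 a=0 clk=1
t1.Δ1 b=0 c=0 a=0 clk=0
t2.Δ0 b=0 c=0 a=0 clk=0
t2.Δ1 b=0 c=0 a=0 clk=1
t2.Δ2 b=0 c=1 a=0 clk=1
t3.Δ0 b=0 c=1 a=0 clk=1
t3.Δ1 b=0 c=1 a=0 clk=0
t4.Δ0 b=0 c=1 a=0 clk=0
t4.Δ1 b=0 c=1 a=1 clk=1
t4.Δ2 b=1 c=0 a=1 clk=1
t4.Δ3 b=0 c=0 a=1 clk=1
t5.Δ0 b=0 c=0 a=1 clk=1
t5.Δ1 b=0 c=0 a=1 clk=0
t6.Δ0 b=0 c=0 a=1 clk=0
t6.Δ1 b=0 c=0 a=1 clk=1
t6.Δ2 b=0 c=1 a=1 clk=1
t6.Δ3 b=1 c=1 a=1 clk=1
t7.Δ0 b=1 c=1 a=1 clk=1
t7.Δ1 b=1 c=1 a=1 clk=0
t8.Δ0 b=1 c=1 a=1 clk=0
t8.Δ1 b=1 c=1 a=1 clk=1
t8.Δ2 b=1 c=0 a=1 clk=1
t8.Δ3 b=0 c=0 a=1 clk=1
t9.Δ0 b=0 c=0 a=1 clk=1
t9.Δ1 b=0 c=0 a=1 clk=0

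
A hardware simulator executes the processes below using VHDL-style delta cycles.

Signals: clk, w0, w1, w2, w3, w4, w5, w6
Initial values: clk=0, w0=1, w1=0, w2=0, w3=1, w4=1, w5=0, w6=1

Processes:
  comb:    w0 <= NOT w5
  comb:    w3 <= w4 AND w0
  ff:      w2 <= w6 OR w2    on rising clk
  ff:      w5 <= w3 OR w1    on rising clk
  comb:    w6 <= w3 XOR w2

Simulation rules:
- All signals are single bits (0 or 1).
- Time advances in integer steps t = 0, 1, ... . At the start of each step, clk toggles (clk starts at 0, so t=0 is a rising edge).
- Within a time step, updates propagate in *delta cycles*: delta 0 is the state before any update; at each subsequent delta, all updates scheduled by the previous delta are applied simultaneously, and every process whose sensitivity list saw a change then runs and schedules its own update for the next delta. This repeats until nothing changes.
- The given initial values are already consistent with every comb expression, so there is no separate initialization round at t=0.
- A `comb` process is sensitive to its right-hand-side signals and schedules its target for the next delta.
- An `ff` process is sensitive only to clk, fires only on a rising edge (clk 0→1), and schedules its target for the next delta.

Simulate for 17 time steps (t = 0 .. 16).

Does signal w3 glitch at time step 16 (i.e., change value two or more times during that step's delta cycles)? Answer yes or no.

[bits: w5,w1,w3,w6,w0,w2,clk,w4]
t=0: Δ0=00111001 Δ1=00111011 Δ2=10111111 Δ3=10100111 Δ4=10000111 Δ5=10010111 | 5Δ
t=1: Δ0=10010111 Δ1=10010101 | 1Δ
t=2: Δ0=10010101 Δ1=10010111 Δ2=00010111 Δ3=00011111 Δ4=00111111 Δ5=00101111 | 5Δ
t=3: Δ0=00101111 Δ1=00101101 | 1Δ
t=4: Δ0=00101101 Δ1=00101111 Δ2=10101111 Δ3=10100111 Δ4=10000111 Δ5=10010111 | 5Δ
t=5: Δ0=10010111 Δ1=10010101 | 1Δ
t=6: Δ0=10010101 Δ1=10010111 Δ2=00010111 Δ3=00011111 Δ4=00111111 Δ5=00101111 | 5Δ
t=7: Δ0=00101111 Δ1=00101101 | 1Δ
t=8: Δ0=00101101 Δ1=00101111 Δ2=10101111 Δ3=10100111 Δ4=10000111 Δ5=10010111 | 5Δ
t=9: Δ0=10010111 Δ1=10010101 | 1Δ
t=10: Δ0=10010101 Δ1=10010111 Δ2=00010111 Δ3=00011111 Δ4=00111111 Δ5=00101111 | 5Δ
t=11: Δ0=00101111 Δ1=00101101 | 1Δ
t=12: Δ0=00101101 Δ1=00101111 Δ2=10101111 Δ3=10100111 Δ4=10000111 Δ5=10010111 | 5Δ
t=13: Δ0=10010111 Δ1=10010101 | 1Δ
t=14: Δ0=10010101 Δ1=10010111 Δ2=00010111 Δ3=00011111 Δ4=00111111 Δ5=00101111 | 5Δ
t=15: Δ0=00101111 Δ1=00101101 | 1Δ
t=16: Δ0=00101101 Δ1=00101111 Δ2=10101111 Δ3=10100111 Δ4=10000111 Δ5=10010111 | 5Δ

no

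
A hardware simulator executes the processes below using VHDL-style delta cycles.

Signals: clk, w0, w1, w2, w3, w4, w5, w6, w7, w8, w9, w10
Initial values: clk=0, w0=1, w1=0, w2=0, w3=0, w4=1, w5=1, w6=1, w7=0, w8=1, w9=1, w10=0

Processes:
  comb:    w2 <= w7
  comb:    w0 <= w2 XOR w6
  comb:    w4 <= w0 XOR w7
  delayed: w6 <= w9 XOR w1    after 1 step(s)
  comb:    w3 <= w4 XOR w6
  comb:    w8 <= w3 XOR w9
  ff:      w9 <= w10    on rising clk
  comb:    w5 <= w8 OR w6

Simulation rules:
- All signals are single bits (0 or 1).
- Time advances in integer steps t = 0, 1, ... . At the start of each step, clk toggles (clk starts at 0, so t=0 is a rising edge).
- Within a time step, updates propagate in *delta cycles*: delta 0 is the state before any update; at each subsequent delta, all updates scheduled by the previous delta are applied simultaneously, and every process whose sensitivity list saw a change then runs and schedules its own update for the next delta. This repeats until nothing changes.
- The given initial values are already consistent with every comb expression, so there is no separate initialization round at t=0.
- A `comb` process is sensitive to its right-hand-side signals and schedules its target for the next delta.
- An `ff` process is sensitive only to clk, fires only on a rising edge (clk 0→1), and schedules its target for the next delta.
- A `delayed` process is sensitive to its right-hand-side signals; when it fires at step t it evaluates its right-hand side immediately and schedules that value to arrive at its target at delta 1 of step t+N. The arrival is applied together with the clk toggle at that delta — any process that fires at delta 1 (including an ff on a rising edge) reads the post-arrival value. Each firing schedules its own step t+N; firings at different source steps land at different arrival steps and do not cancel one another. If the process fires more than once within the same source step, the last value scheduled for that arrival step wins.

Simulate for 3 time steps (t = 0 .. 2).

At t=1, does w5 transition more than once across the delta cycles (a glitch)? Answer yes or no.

t0.Δ0 w6=1 w5=1 w9=1 w10=0 w2=0 w4=1 w3=0 w7=0 w0=1 w8=1 clk=0 w1=0
t0.Δ1 w6=1 w5=1 w9=1 w10=0 w2=0 w4=1 w3=0 w7=0 w0=1 w8=1 clk=1 w1=0
t0.Δ2 w6=1 w5=1 w9=0 w10=0 w2=0 w4=1 w3=0 w7=0 w0=1 w8=1 clk=1 w1=0
t0.Δ3 w6=1 w5=1 w9=0 w10=0 w2=0 w4=1 w3=0 w7=0 w0=1 w8=0 clk=1 w1=0
t1.Δ0 w6=1 w5=1 w9=0 w10=0 w2=0 w4=1 w3=0 w7=0 w0=1 w8=0 clk=1 w1=0
t1.Δ1 w6=0 w5=1 w9=0 w10=0 w2=0 w4=1 w3=0 w7=0 w0=1 w8=0 clk=0 w1=0
t1.Δ2 w6=0 w5=0 w9=0 w10=0 w2=0 w4=1 w3=1 w7=0 w0=0 w8=0 clk=0 w1=0
t1.Δ3 w6=0 w5=0 w9=0 w10=0 w2=0 w4=0 w3=1 w7=0 w0=0 w8=1 clk=0 w1=0
t1.Δ4 w6=0 w5=1 w9=0 w10=0 w2=0 w4=0 w3=0 w7=0 w0=0 w8=1 clk=0 w1=0
t1.Δ5 w6=0 w5=1 w9=0 w10=0 w2=0 w4=0 w3=0 w7=0 w0=0 w8=0 clk=0 w1=0
t1.Δ6 w6=0 w5=0 w9=0 w10=0 w2=0 w4=0 w3=0 w7=0 w0=0 w8=0 clk=0 w1=0
t2.Δ0 w6=0 w5=0 w9=0 w10=0 w2=0 w4=0 w3=0 w7=0 w0=0 w8=0 clk=0 w1=0
t2.Δ1 w6=0 w5=0 w9=0 w10=0 w2=0 w4=0 w3=0 w7=0 w0=0 w8=0 clk=1 w1=0

yes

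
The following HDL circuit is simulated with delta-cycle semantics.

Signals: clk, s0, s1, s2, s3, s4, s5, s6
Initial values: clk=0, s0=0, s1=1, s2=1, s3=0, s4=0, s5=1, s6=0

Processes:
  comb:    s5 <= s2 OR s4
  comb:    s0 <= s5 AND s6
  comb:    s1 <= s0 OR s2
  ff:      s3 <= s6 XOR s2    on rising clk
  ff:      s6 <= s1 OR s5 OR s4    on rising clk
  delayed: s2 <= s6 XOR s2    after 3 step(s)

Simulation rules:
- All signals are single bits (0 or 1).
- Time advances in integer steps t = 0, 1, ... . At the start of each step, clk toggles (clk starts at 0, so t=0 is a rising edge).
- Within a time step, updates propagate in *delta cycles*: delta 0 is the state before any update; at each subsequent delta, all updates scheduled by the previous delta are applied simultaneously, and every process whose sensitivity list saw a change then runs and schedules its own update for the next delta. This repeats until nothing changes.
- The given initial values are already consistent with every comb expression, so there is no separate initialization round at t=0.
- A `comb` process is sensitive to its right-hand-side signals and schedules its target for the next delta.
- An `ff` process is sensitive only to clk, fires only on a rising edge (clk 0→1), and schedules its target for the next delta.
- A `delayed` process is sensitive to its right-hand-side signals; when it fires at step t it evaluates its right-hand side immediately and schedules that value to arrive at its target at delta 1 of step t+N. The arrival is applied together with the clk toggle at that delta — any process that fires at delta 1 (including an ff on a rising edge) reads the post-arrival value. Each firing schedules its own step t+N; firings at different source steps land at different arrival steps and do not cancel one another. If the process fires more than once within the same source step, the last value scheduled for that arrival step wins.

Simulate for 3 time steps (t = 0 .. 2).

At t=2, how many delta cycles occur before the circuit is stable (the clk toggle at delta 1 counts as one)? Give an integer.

2

[bits: s4,s3,s2,s0,s5,s1,s6,clk]
t=0: Δ0=00101100 Δ1=00101101 Δ2=01101111 Δ3=01111111 | 3Δ
t=1: Δ0=01111111 Δ1=01111110 | 1Δ
t=2: Δ0=01111110 Δ1=01111111 Δ2=00111111 | 2Δ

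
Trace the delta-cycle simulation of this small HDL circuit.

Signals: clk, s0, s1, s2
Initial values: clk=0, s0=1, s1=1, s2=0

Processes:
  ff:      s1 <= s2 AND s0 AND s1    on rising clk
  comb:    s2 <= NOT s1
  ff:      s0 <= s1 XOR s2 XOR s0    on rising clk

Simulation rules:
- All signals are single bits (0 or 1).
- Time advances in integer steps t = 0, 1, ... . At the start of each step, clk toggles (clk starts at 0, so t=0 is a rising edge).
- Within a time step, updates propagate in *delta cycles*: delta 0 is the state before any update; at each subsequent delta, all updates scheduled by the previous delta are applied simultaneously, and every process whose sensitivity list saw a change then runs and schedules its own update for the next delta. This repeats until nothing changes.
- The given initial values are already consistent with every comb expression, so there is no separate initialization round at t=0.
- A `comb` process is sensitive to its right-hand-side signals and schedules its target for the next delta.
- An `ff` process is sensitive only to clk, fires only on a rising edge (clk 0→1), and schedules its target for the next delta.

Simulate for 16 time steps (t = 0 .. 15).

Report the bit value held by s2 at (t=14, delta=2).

t=0 Δ0: s2=0 s0=1 s1=1 clk=0
  Δ1: clk:0→1
  Δ2: s0:1→0, s1:1→0
  Δ3: s2:0→1
  (3Δ to stable)
t=1 Δ0: s2=1 s0=0 s1=0 clk=1
  Δ1: clk:1→0
  (1Δ to stable)
t=2 Δ0: s2=1 s0=0 s1=0 clk=0
  Δ1: clk:0→1
  Δ2: s0:0→1
  (2Δ to stable)
t=3 Δ0: s2=1 s0=1 s1=0 clk=1
  Δ1: clk:1→0
  (1Δ to stable)
t=4 Δ0: s2=1 s0=1 s1=0 clk=0
  Δ1: clk:0→1
  Δ2: s0:1→0
  (2Δ to stable)
t=5 Δ0: s2=1 s0=0 s1=0 clk=1
  Δ1: clk:1→0
  (1Δ to stable)
t=6 Δ0: s2=1 s0=0 s1=0 clk=0
  Δ1: clk:0→1
  Δ2: s0:0→1
  (2Δ to stable)
t=7 Δ0: s2=1 s0=1 s1=0 clk=1
  Δ1: clk:1→0
  (1Δ to stable)
t=8 Δ0: s2=1 s0=1 s1=0 clk=0
  Δ1: clk:0→1
  Δ2: s0:1→0
  (2Δ to stable)
t=9 Δ0: s2=1 s0=0 s1=0 clk=1
  Δ1: clk:1→0
  (1Δ to stable)
t=10 Δ0: s2=1 s0=0 s1=0 clk=0
  Δ1: clk:0→1
  Δ2: s0:0→1
  (2Δ to stable)
t=11 Δ0: s2=1 s0=1 s1=0 clk=1
  Δ1: clk:1→0
  (1Δ to stable)
t=12 Δ0: s2=1 s0=1 s1=0 clk=0
  Δ1: clk:0→1
  Δ2: s0:1→0
  (2Δ to stable)
t=13 Δ0: s2=1 s0=0 s1=0 clk=1
  Δ1: clk:1→0
  (1Δ to stable)
t=14 Δ0: s2=1 s0=0 s1=0 clk=0
  Δ1: clk:0→1
  Δ2: s0:0→1
  (2Δ to stable)
t=15 Δ0: s2=1 s0=1 s1=0 clk=1
  Δ1: clk:1→0
  (1Δ to stable)

1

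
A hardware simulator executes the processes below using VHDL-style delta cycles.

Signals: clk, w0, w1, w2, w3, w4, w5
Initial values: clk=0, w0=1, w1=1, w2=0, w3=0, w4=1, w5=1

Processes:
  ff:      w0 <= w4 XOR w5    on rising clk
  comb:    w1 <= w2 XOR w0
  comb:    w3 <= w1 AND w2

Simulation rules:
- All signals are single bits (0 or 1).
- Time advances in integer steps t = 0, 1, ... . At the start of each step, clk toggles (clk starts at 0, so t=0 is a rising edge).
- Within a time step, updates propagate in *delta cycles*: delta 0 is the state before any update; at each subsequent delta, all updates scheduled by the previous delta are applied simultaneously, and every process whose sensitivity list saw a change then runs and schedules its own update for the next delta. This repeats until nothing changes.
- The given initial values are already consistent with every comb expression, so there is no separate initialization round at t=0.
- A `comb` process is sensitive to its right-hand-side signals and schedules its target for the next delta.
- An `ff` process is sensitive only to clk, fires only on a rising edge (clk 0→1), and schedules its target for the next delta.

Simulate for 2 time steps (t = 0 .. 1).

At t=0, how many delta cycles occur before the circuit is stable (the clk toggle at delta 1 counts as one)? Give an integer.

3

t0.Δ0 w1=1 w0=1 w3=0 w5=1 clk=0 w2=0 w4=1
t0.Δ1 w1=1 w0=1 w3=0 w5=1 clk=1 w2=0 w4=1
t0.Δ2 w1=1 w0=0 w3=0 w5=1 clk=1 w2=0 w4=1
t0.Δ3 w1=0 w0=0 w3=0 w5=1 clk=1 w2=0 w4=1
t1.Δ0 w1=0 w0=0 w3=0 w5=1 clk=1 w2=0 w4=1
t1.Δ1 w1=0 w0=0 w3=0 w5=1 clk=0 w2=0 w4=1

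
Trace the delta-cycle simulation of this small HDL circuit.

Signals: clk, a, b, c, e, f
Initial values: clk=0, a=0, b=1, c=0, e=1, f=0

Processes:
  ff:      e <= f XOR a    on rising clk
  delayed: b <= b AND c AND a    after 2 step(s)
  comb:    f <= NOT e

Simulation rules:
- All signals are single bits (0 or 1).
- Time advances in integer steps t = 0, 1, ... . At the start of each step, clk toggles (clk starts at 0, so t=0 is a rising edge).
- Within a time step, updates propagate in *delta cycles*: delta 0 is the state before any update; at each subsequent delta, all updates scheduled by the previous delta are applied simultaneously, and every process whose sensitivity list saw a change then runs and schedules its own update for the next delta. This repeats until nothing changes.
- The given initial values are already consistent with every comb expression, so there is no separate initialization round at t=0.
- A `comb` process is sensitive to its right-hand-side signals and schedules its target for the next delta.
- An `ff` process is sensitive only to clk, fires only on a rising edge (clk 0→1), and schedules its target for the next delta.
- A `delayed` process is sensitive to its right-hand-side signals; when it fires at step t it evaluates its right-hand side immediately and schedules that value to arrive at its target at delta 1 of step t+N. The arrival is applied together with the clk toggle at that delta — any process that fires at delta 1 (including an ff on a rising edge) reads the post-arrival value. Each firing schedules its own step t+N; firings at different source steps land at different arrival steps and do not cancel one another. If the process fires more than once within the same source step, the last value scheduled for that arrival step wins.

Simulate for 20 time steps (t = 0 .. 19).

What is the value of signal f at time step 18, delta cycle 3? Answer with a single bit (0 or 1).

t0.Δ0 clk=0 a=0 c=0 e=1 f=0 b=1
t0.Δ1 clk=1 a=0 c=0 e=1 f=0 b=1
t0.Δ2 clk=1 a=0 c=0 e=0 f=0 b=1
t0.Δ3 clk=1 a=0 c=0 e=0 f=1 b=1
t1.Δ0 clk=1 a=0 c=0 e=0 f=1 b=1
t1.Δ1 clk=0 a=0 c=0 e=0 f=1 b=1
t2.Δ0 clk=0 a=0 c=0 e=0 f=1 b=1
t2.Δ1 clk=1 a=0 c=0 e=0 f=1 b=1
t2.Δ2 clk=1 a=0 c=0 e=1 f=1 b=1
t2.Δ3 clk=1 a=0 c=0 e=1 f=0 b=1
t3.Δ0 clk=1 a=0 c=0 e=1 f=0 b=1
t3.Δ1 clk=0 a=0 c=0 e=1 f=0 b=1
t4.Δ0 clk=0 a=0 c=0 e=1 f=0 b=1
t4.Δ1 clk=1 a=0 c=0 e=1 f=0 b=1
t4.Δ2 clk=1 a=0 c=0 e=0 f=0 b=1
t4.Δ3 clk=1 a=0 c=0 e=0 f=1 b=1
t5.Δ0 clk=1 a=0 c=0 e=0 f=1 b=1
t5.Δ1 clk=0 a=0 c=0 e=0 f=1 b=1
t6.Δ0 clk=0 a=0 c=0 e=0 f=1 b=1
t6.Δ1 clk=1 a=0 c=0 e=0 f=1 b=1
t6.Δ2 clk=1 a=0 c=0 e=1 f=1 b=1
t6.Δ3 clk=1 a=0 c=0 e=1 f=0 b=1
t7.Δ0 clk=1 a=0 c=0 e=1 f=0 b=1
t7.Δ1 clk=0 a=0 c=0 e=1 f=0 b=1
t8.Δ0 clk=0 a=0 c=0 e=1 f=0 b=1
t8.Δ1 clk=1 a=0 c=0 e=1 f=0 b=1
t8.Δ2 clk=1 a=0 c=0 e=0 f=0 b=1
t8.Δ3 clk=1 a=0 c=0 e=0 f=1 b=1
t9.Δ0 clk=1 a=0 c=0 e=0 f=1 b=1
t9.Δ1 clk=0 a=0 c=0 e=0 f=1 b=1
t10.Δ0 clk=0 a=0 c=0 e=0 f=1 b=1
t10.Δ1 clk=1 a=0 c=0 e=0 f=1 b=1
t10.Δ2 clk=1 a=0 c=0 e=1 f=1 b=1
t10.Δ3 clk=1 a=0 c=0 e=1 f=0 b=1
t11.Δ0 clk=1 a=0 c=0 e=1 f=0 b=1
t11.Δ1 clk=0 a=0 c=0 e=1 f=0 b=1
t12.Δ0 clk=0 a=0 c=0 e=1 f=0 b=1
t12.Δ1 clk=1 a=0 c=0 e=1 f=0 b=1
t12.Δ2 clk=1 a=0 c=0 e=0 f=0 b=1
t12.Δ3 clk=1 a=0 c=0 e=0 f=1 b=1
t13.Δ0 clk=1 a=0 c=0 e=0 f=1 b=1
t13.Δ1 clk=0 a=0 c=0 e=0 f=1 b=1
t14.Δ0 clk=0 a=0 c=0 e=0 f=1 b=1
t14.Δ1 clk=1 a=0 c=0 e=0 f=1 b=1
t14.Δ2 clk=1 a=0 c=0 e=1 f=1 b=1
t14.Δ3 clk=1 a=0 c=0 e=1 f=0 b=1
t15.Δ0 clk=1 a=0 c=0 e=1 f=0 b=1
t15.Δ1 clk=0 a=0 c=0 e=1 f=0 b=1
t16.Δ0 clk=0 a=0 c=0 e=1 f=0 b=1
t16.Δ1 clk=1 a=0 c=0 e=1 f=0 b=1
t16.Δ2 clk=1 a=0 c=0 e=0 f=0 b=1
t16.Δ3 clk=1 a=0 c=0 e=0 f=1 b=1
t17.Δ0 clk=1 a=0 c=0 e=0 f=1 b=1
t17.Δ1 clk=0 a=0 c=0 e=0 f=1 b=1
t18.Δ0 clk=0 a=0 c=0 e=0 f=1 b=1
t18.Δ1 clk=1 a=0 c=0 e=0 f=1 b=1
t18.Δ2 clk=1 a=0 c=0 e=1 f=1 b=1
t18.Δ3 clk=1 a=0 c=0 e=1 f=0 b=1
t19.Δ0 clk=1 a=0 c=0 e=1 f=0 b=1
t19.Δ1 clk=0 a=0 c=0 e=1 f=0 b=1

0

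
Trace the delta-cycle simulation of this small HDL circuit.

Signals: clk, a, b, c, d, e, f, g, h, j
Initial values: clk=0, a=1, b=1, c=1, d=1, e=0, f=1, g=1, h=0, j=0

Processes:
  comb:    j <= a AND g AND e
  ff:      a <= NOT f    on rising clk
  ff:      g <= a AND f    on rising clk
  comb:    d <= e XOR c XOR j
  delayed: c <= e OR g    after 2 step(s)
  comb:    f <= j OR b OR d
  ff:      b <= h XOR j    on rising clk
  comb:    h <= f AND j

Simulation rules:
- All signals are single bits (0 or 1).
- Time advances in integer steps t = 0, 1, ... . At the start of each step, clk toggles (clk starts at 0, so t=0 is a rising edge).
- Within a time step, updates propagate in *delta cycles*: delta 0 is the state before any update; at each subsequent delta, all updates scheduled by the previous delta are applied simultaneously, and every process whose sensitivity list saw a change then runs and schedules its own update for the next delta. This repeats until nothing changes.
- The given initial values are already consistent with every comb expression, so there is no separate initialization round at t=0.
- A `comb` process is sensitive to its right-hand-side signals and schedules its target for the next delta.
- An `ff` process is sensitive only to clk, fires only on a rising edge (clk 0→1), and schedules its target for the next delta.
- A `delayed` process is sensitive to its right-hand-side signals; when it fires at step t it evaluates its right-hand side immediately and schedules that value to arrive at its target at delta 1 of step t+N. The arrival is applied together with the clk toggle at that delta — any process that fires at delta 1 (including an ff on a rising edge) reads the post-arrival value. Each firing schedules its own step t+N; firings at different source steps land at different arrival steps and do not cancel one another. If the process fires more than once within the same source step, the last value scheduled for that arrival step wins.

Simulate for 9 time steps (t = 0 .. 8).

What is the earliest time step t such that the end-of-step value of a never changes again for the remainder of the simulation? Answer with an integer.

6

t0.Δ0 e=0 g=1 a=1 b=1 h=0 j=0 clk=0 d=1 c=1 f=1
t0.Δ1 e=0 g=1 a=1 b=1 h=0 j=0 clk=1 d=1 c=1 f=1
t0.Δ2 e=0 g=1 a=0 b=0 h=0 j=0 clk=1 d=1 c=1 f=1
t1.Δ0 e=0 g=1 a=0 b=0 h=0 j=0 clk=1 d=1 c=1 f=1
t1.Δ1 e=0 g=1 a=0 b=0 h=0 j=0 clk=0 d=1 c=1 f=1
t2.Δ0 e=0 g=1 a=0 b=0 h=0 j=0 clk=0 d=1 c=1 f=1
t2.Δ1 e=0 g=1 a=0 b=0 h=0 j=0 clk=1 d=1 c=1 f=1
t2.Δ2 e=0 g=0 a=0 b=0 h=0 j=0 clk=1 d=1 c=1 f=1
t3.Δ0 e=0 g=0 a=0 b=0 h=0 j=0 clk=1 d=1 c=1 f=1
t3.Δ1 e=0 g=0 a=0 b=0 h=0 j=0 clk=0 d=1 c=1 f=1
t4.Δ0 e=0 g=0 a=0 b=0 h=0 j=0 clk=0 d=1 c=1 f=1
t4.Δ1 e=0 g=0 a=0 b=0 h=0 j=0 clk=1 d=1 c=0 f=1
t4.Δ2 e=0 g=0 a=0 b=0 h=0 j=0 clk=1 d=0 c=0 f=1
t4.Δ3 e=0 g=0 a=0 b=0 h=0 j=0 clk=1 d=0 c=0 f=0
t5.Δ0 e=0 g=0 a=0 b=0 h=0 j=0 clk=1 d=0 c=0 f=0
t5.Δ1 e=0 g=0 a=0 b=0 h=0 j=0 clk=0 d=0 c=0 f=0
t6.Δ0 e=0 g=0 a=0 b=0 h=0 j=0 clk=0 d=0 c=0 f=0
t6.Δ1 e=0 g=0 a=0 b=0 h=0 j=0 clk=1 d=0 c=0 f=0
t6.Δ2 e=0 g=0 a=1 b=0 h=0 j=0 clk=1 d=0 c=0 f=0
t7.Δ0 e=0 g=0 a=1 b=0 h=0 j=0 clk=1 d=0 c=0 f=0
t7.Δ1 e=0 g=0 a=1 b=0 h=0 j=0 clk=0 d=0 c=0 f=0
t8.Δ0 e=0 g=0 a=1 b=0 h=0 j=0 clk=0 d=0 c=0 f=0
t8.Δ1 e=0 g=0 a=1 b=0 h=0 j=0 clk=1 d=0 c=0 f=0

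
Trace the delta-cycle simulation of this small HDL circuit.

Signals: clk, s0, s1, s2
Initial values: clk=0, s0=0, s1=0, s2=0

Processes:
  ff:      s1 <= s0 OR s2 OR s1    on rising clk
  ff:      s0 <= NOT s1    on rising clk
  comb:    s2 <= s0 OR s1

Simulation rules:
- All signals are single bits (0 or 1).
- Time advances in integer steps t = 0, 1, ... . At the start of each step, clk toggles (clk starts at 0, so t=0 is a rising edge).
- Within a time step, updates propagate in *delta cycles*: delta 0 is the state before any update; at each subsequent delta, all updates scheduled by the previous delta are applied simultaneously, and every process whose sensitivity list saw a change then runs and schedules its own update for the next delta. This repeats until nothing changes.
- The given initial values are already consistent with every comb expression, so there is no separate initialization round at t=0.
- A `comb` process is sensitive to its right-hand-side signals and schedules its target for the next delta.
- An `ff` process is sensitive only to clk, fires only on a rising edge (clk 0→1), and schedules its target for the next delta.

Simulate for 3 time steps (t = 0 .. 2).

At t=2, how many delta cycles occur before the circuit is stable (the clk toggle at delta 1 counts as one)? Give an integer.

[bits: s1,s0,s2,clk]
t=0: Δ0=0000 Δ1=0001 Δ2=0101 Δ3=0111 | 3Δ
t=1: Δ0=0111 Δ1=0110 | 1Δ
t=2: Δ0=0110 Δ1=0111 Δ2=1111 | 2Δ

2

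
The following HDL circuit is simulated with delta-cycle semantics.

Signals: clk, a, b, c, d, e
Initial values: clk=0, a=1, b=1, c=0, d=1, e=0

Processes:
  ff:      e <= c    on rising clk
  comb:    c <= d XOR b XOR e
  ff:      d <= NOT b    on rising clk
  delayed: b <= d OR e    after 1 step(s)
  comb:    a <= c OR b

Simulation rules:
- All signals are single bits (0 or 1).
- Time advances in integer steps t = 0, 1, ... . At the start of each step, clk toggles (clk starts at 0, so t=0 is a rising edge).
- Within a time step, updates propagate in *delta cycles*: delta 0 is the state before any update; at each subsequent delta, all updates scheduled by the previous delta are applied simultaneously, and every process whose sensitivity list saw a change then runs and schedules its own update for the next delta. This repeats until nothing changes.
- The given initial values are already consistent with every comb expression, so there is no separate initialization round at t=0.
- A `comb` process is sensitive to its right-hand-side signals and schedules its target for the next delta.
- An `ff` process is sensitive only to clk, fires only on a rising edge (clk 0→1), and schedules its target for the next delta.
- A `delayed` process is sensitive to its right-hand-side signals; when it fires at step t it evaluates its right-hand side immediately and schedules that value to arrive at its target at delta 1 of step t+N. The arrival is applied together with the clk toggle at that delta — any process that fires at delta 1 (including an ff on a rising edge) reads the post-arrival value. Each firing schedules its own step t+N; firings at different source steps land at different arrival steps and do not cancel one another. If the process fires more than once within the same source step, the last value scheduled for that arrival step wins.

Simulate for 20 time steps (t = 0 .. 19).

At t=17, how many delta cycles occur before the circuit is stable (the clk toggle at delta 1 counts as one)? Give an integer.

3

t0.Δ0 clk=0 e=0 b=1 a=1 d=1 c=0
t0.Δ1 clk=1 e=0 b=1 a=1 d=1 c=0
t0.Δ2 clk=1 e=0 b=1 a=1 d=0 c=0
t0.Δ3 clk=1 e=0 b=1 a=1 d=0 c=1
t1.Δ0 clk=1 e=0 b=1 a=1 d=0 c=1
t1.Δ1 clk=0 e=0 b=0 a=1 d=0 c=1
t1.Δ2 clk=0 e=0 b=0 a=1 d=0 c=0
t1.Δ3 clk=0 e=0 b=0 a=0 d=0 c=0
t2.Δ0 clk=0 e=0 b=0 a=0 d=0 c=0
t2.Δ1 clk=1 e=0 b=0 a=0 d=0 c=0
t2.Δ2 clk=1 e=0 b=0 a=0 d=1 c=0
t2.Δ3 clk=1 e=0 b=0 a=0 d=1 c=1
t2.Δ4 clk=1 e=0 b=0 a=1 d=1 c=1
t3.Δ0 clk=1 e=0 b=0 a=1 d=1 c=1
t3.Δ1 clk=0 e=0 b=1 a=1 d=1 c=1
t3.Δ2 clk=0 e=0 b=1 a=1 d=1 c=0
t4.Δ0 clk=0 e=0 b=1 a=1 d=1 c=0
t4.Δ1 clk=1 e=0 b=1 a=1 d=1 c=0
t4.Δ2 clk=1 e=0 b=1 a=1 d=0 c=0
t4.Δ3 clk=1 e=0 b=1 a=1 d=0 c=1
t5.Δ0 clk=1 e=0 b=1 a=1 d=0 c=1
t5.Δ1 clk=0 e=0 b=0 a=1 d=0 c=1
t5.Δ2 clk=0 e=0 b=0 a=1 d=0 c=0
t5.Δ3 clk=0 e=0 b=0 a=0 d=0 c=0
t6.Δ0 clk=0 e=0 b=0 a=0 d=0 c=0
t6.Δ1 clk=1 e=0 b=0 a=0 d=0 c=0
t6.Δ2 clk=1 e=0 b=0 a=0 d=1 c=0
t6.Δ3 clk=1 e=0 b=0 a=0 d=1 c=1
t6.Δ4 clk=1 e=0 b=0 a=1 d=1 c=1
t7.Δ0 clk=1 e=0 b=0 a=1 d=1 c=1
t7.Δ1 clk=0 e=0 b=1 a=1 d=1 c=1
t7.Δ2 clk=0 e=0 b=1 a=1 d=1 c=0
t8.Δ0 clk=0 e=0 b=1 a=1 d=1 c=0
t8.Δ1 clk=1 e=0 b=1 a=1 d=1 c=0
t8.Δ2 clk=1 e=0 b=1 a=1 d=0 c=0
t8.Δ3 clk=1 e=0 b=1 a=1 d=0 c=1
t9.Δ0 clk=1 e=0 b=1 a=1 d=0 c=1
t9.Δ1 clk=0 e=0 b=0 a=1 d=0 c=1
t9.Δ2 clk=0 e=0 b=0 a=1 d=0 c=0
t9.Δ3 clk=0 e=0 b=0 a=0 d=0 c=0
t10.Δ0 clk=0 e=0 b=0 a=0 d=0 c=0
t10.Δ1 clk=1 e=0 b=0 a=0 d=0 c=0
t10.Δ2 clk=1 e=0 b=0 a=0 d=1 c=0
t10.Δ3 clk=1 e=0 b=0 a=0 d=1 c=1
t10.Δ4 clk=1 e=0 b=0 a=1 d=1 c=1
t11.Δ0 clk=1 e=0 b=0 a=1 d=1 c=1
t11.Δ1 clk=0 e=0 b=1 a=1 d=1 c=1
t11.Δ2 clk=0 e=0 b=1 a=1 d=1 c=0
t12.Δ0 clk=0 e=0 b=1 a=1 d=1 c=0
t12.Δ1 clk=1 e=0 b=1 a=1 d=1 c=0
t12.Δ2 clk=1 e=0 b=1 a=1 d=0 c=0
t12.Δ3 clk=1 e=0 b=1 a=1 d=0 c=1
t13.Δ0 clk=1 e=0 b=1 a=1 d=0 c=1
t13.Δ1 clk=0 e=0 b=0 a=1 d=0 c=1
t13.Δ2 clk=0 e=0 b=0 a=1 d=0 c=0
t13.Δ3 clk=0 e=0 b=0 a=0 d=0 c=0
t14.Δ0 clk=0 e=0 b=0 a=0 d=0 c=0
t14.Δ1 clk=1 e=0 b=0 a=0 d=0 c=0
t14.Δ2 clk=1 e=0 b=0 a=0 d=1 c=0
t14.Δ3 clk=1 e=0 b=0 a=0 d=1 c=1
t14.Δ4 clk=1 e=0 b=0 a=1 d=1 c=1
t15.Δ0 clk=1 e=0 b=0 a=1 d=1 c=1
t15.Δ1 clk=0 e=0 b=1 a=1 d=1 c=1
t15.Δ2 clk=0 e=0 b=1 a=1 d=1 c=0
t16.Δ0 clk=0 e=0 b=1 a=1 d=1 c=0
t16.Δ1 clk=1 e=0 b=1 a=1 d=1 c=0
t16.Δ2 clk=1 e=0 b=1 a=1 d=0 c=0
t16.Δ3 clk=1 e=0 b=1 a=1 d=0 c=1
t17.Δ0 clk=1 e=0 b=1 a=1 d=0 c=1
t17.Δ1 clk=0 e=0 b=0 a=1 d=0 c=1
t17.Δ2 clk=0 e=0 b=0 a=1 d=0 c=0
t17.Δ3 clk=0 e=0 b=0 a=0 d=0 c=0
t18.Δ0 clk=0 e=0 b=0 a=0 d=0 c=0
t18.Δ1 clk=1 e=0 b=0 a=0 d=0 c=0
t18.Δ2 clk=1 e=0 b=0 a=0 d=1 c=0
t18.Δ3 clk=1 e=0 b=0 a=0 d=1 c=1
t18.Δ4 clk=1 e=0 b=0 a=1 d=1 c=1
t19.Δ0 clk=1 e=0 b=0 a=1 d=1 c=1
t19.Δ1 clk=0 e=0 b=1 a=1 d=1 c=1
t19.Δ2 clk=0 e=0 b=1 a=1 d=1 c=0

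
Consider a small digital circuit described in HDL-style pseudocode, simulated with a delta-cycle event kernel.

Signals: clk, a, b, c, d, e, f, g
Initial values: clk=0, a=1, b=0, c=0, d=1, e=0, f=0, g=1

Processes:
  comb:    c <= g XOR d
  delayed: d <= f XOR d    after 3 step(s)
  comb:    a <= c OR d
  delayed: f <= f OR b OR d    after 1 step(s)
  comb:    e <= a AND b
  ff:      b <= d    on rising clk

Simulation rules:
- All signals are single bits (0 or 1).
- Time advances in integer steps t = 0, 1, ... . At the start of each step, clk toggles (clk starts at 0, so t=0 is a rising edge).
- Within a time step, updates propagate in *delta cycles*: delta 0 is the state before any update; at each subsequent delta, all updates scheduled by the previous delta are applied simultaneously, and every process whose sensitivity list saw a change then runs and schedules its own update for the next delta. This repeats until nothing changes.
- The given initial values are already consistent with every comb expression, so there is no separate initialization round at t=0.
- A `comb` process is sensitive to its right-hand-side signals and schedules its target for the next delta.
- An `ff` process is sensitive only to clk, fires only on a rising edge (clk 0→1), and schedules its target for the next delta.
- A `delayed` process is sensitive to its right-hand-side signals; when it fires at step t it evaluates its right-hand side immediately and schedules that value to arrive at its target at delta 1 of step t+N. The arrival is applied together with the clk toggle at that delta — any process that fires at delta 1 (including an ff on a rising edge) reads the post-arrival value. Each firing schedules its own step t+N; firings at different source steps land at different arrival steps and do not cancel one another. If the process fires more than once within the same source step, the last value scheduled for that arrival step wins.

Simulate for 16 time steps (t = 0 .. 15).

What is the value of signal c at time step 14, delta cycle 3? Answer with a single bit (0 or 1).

t0.Δ0 e=0 g=1 d=1 c=0 f=0 b=0 a=1 clk=0
t0.Δ1 e=0 g=1 d=1 c=0 f=0 b=0 a=1 clk=1
t0.Δ2 e=0 g=1 d=1 c=0 f=0 b=1 a=1 clk=1
t0.Δ3 e=1 g=1 d=1 c=0 f=0 b=1 a=1 clk=1
t1.Δ0 e=1 g=1 d=1 c=0 f=0 b=1 a=1 clk=1
t1.Δ1 e=1 g=1 d=1 c=0 f=1 b=1 a=1 clk=0
t2.Δ0 e=1 g=1 d=1 c=0 f=1 b=1 a=1 clk=0
t2.Δ1 e=1 g=1 d=1 c=0 f=1 b=1 a=1 clk=1
t3.Δ0 e=1 g=1 d=1 c=0 f=1 b=1 a=1 clk=1
t3.Δ1 e=1 g=1 d=1 c=0 f=1 b=1 a=1 clk=0
t4.Δ0 e=1 g=1 d=1 c=0 f=1 b=1 a=1 clk=0
t4.Δ1 e=1 g=1 d=0 c=0 f=1 b=1 a=1 clk=1
t4.Δ2 e=1 g=1 d=0 c=1 f=1 b=0 a=0 clk=1
t4.Δ3 e=0 g=1 d=0 c=1 f=1 b=0 a=1 clk=1
t5.Δ0 e=0 g=1 d=0 c=1 f=1 b=0 a=1 clk=1
t5.Δ1 e=0 g=1 d=0 c=1 f=1 b=0 a=1 clk=0
t6.Δ0 e=0 g=1 d=0 c=1 f=1 b=0 a=1 clk=0
t6.Δ1 e=0 g=1 d=0 c=1 f=1 b=0 a=1 clk=1
t7.Δ0 e=0 g=1 d=0 c=1 f=1 b=0 a=1 clk=1
t7.Δ1 e=0 g=1 d=1 c=1 f=1 b=0 a=1 clk=0
t7.Δ2 e=0 g=1 d=1 c=0 f=1 b=0 a=1 clk=0
t8.Δ0 e=0 g=1 d=1 c=0 f=1 b=0 a=1 clk=0
t8.Δ1 e=0 g=1 d=1 c=0 f=1 b=0 a=1 clk=1
t8.Δ2 e=0 g=1 d=1 c=0 f=1 b=1 a=1 clk=1
t8.Δ3 e=1 g=1 d=1 c=0 f=1 b=1 a=1 clk=1
t9.Δ0 e=1 g=1 d=1 c=0 f=1 b=1 a=1 clk=1
t9.Δ1 e=1 g=1 d=1 c=0 f=1 b=1 a=1 clk=0
t10.Δ0 e=1 g=1 d=1 c=0 f=1 b=1 a=1 clk=0
t10.Δ1 e=1 g=1 d=0 c=0 f=1 b=1 a=1 clk=1
t10.Δ2 e=1 g=1 d=0 c=1 f=1 b=0 a=0 clk=1
t10.Δ3 e=0 g=1 d=0 c=1 f=1 b=0 a=1 clk=1
t11.Δ0 e=0 g=1 d=0 c=1 f=1 b=0 a=1 clk=1
t11.Δ1 e=0 g=1 d=0 c=1 f=1 b=0 a=1 clk=0
t12.Δ0 e=0 g=1 d=0 c=1 f=1 b=0 a=1 clk=0
t12.Δ1 e=0 g=1 d=0 c=1 f=1 b=0 a=1 clk=1
t13.Δ0 e=0 g=1 d=0 c=1 f=1 b=0 a=1 clk=1
t13.Δ1 e=0 g=1 d=1 c=1 f=1 b=0 a=1 clk=0
t13.Δ2 e=0 g=1 d=1 c=0 f=1 b=0 a=1 clk=0
t14.Δ0 e=0 g=1 d=1 c=0 f=1 b=0 a=1 clk=0
t14.Δ1 e=0 g=1 d=1 c=0 f=1 b=0 a=1 clk=1
t14.Δ2 e=0 g=1 d=1 c=0 f=1 b=1 a=1 clk=1
t14.Δ3 e=1 g=1 d=1 c=0 f=1 b=1 a=1 clk=1
t15.Δ0 e=1 g=1 d=1 c=0 f=1 b=1 a=1 clk=1
t15.Δ1 e=1 g=1 d=1 c=0 f=1 b=1 a=1 clk=0

0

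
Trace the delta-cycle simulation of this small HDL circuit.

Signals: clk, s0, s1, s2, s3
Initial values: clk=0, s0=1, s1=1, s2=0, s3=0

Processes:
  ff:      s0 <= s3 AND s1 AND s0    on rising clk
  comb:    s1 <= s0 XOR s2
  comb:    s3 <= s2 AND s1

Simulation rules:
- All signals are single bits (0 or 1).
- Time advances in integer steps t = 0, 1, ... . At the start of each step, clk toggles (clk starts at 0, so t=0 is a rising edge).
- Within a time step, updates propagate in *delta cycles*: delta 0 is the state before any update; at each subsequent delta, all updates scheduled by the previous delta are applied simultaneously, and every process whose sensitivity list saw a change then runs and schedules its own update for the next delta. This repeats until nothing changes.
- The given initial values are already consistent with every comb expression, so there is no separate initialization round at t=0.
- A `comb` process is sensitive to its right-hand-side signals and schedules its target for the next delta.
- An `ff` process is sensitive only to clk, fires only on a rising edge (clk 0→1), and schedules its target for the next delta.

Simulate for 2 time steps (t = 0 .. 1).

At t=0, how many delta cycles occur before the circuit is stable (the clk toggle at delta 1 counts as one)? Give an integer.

3

t0.Δ0 s1=1 s0=1 s2=0 s3=0 clk=0
t0.Δ1 s1=1 s0=1 s2=0 s3=0 clk=1
t0.Δ2 s1=1 s0=0 s2=0 s3=0 clk=1
t0.Δ3 s1=0 s0=0 s2=0 s3=0 clk=1
t1.Δ0 s1=0 s0=0 s2=0 s3=0 clk=1
t1.Δ1 s1=0 s0=0 s2=0 s3=0 clk=0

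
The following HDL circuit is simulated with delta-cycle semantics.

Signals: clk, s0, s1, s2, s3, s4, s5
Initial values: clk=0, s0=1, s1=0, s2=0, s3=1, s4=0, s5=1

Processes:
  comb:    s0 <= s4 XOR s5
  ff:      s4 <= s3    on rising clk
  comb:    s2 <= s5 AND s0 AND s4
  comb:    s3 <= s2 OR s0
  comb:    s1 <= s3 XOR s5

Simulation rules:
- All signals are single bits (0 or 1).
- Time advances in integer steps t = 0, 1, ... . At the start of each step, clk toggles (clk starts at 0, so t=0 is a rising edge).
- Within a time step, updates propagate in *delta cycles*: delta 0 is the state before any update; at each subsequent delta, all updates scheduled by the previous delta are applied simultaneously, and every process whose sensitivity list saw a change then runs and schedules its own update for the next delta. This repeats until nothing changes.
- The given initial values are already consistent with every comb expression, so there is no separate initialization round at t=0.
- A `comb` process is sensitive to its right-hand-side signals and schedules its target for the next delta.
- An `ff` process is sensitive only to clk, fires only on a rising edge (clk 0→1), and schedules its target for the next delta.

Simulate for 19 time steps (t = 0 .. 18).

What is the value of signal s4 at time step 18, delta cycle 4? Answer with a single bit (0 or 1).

[bits: s5,clk,s3,s2,s4,s1,s0]
t=0: Δ0=1010001 Δ1=1110001 Δ2=1110101 Δ3=1111100 Δ4=1110100 Δ5=1100100 Δ6=1100110 | 6Δ
t=1: Δ0=1100110 Δ1=1000110 | 1Δ
t=2: Δ0=1000110 Δ1=1100110 Δ2=1100010 Δ3=1100011 Δ4=1110011 Δ5=1110001 | 5Δ
t=3: Δ0=1110001 Δ1=1010001 | 1Δ
t=4: Δ0=1010001 Δ1=1110001 Δ2=1110101 Δ3=1111100 Δ4=1110100 Δ5=1100100 Δ6=1100110 | 6Δ
t=5: Δ0=1100110 Δ1=1000110 | 1Δ
t=6: Δ0=1000110 Δ1=1100110 Δ2=1100010 Δ3=1100011 Δ4=1110011 Δ5=1110001 | 5Δ
t=7: Δ0=1110001 Δ1=1010001 | 1Δ
t=8: Δ0=1010001 Δ1=1110001 Δ2=1110101 Δ3=1111100 Δ4=1110100 Δ5=1100100 Δ6=1100110 | 6Δ
t=9: Δ0=1100110 Δ1=1000110 | 1Δ
t=10: Δ0=1000110 Δ1=1100110 Δ2=1100010 Δ3=1100011 Δ4=1110011 Δ5=1110001 | 5Δ
t=11: Δ0=1110001 Δ1=1010001 | 1Δ
t=12: Δ0=1010001 Δ1=1110001 Δ2=1110101 Δ3=1111100 Δ4=1110100 Δ5=1100100 Δ6=1100110 | 6Δ
t=13: Δ0=1100110 Δ1=1000110 | 1Δ
t=14: Δ0=1000110 Δ1=1100110 Δ2=1100010 Δ3=1100011 Δ4=1110011 Δ5=1110001 | 5Δ
t=15: Δ0=1110001 Δ1=1010001 | 1Δ
t=16: Δ0=1010001 Δ1=1110001 Δ2=1110101 Δ3=1111100 Δ4=1110100 Δ5=1100100 Δ6=1100110 | 6Δ
t=17: Δ0=1100110 Δ1=1000110 | 1Δ
t=18: Δ0=1000110 Δ1=1100110 Δ2=1100010 Δ3=1100011 Δ4=1110011 Δ5=1110001 | 5Δ

0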